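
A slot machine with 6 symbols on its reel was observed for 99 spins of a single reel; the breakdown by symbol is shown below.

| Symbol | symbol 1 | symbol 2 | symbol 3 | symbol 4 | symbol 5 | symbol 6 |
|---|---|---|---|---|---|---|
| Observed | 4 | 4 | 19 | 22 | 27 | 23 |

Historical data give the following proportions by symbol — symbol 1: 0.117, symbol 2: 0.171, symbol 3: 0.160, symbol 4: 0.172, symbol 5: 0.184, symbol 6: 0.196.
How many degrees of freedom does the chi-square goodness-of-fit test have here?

5

There are k = 6 categories and no parameters were estimated from the data, so df = 6 − 1 = 5.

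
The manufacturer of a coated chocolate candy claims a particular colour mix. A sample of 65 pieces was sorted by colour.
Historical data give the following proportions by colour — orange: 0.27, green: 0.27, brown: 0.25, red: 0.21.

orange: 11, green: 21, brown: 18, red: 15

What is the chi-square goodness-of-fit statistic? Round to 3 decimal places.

Expected counts E_i = n·p_i: 65×0.27 = 17.55, 65×0.27 = 17.55, 65×0.25 = 16.25, 65×0.21 = 13.65.
cat         O        E   (O−E)²/E
orange     11    17.55     2.4446
green      21    17.55     0.6782
brown      18    16.25     0.1885
red        15    13.65     0.1335
Sum = 3.445

3.445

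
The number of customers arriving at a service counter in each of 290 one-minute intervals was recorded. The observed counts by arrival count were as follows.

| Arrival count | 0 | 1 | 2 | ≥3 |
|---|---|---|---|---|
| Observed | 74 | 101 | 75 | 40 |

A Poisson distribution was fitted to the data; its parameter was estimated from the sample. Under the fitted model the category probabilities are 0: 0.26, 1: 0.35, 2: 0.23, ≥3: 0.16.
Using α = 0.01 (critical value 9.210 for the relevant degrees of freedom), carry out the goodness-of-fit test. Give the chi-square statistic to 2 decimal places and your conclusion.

1.94; do not reject

Expected counts E_i = n·p_i: 290×0.26 = 75.4, 290×0.35 = 101.5, 290×0.23 = 66.7, 290×0.16 = 46.4.
χ² = (74−75.4)²/75.4 + (101−101.5)²/101.5 + (75−66.7)²/66.7 + (40−46.4)²/46.4
   = 0.026 + 0.002 + 1.033 + 0.883
Sum = 1.94
df = 2. Since 1.94 < 9.210, we do not reject H₀.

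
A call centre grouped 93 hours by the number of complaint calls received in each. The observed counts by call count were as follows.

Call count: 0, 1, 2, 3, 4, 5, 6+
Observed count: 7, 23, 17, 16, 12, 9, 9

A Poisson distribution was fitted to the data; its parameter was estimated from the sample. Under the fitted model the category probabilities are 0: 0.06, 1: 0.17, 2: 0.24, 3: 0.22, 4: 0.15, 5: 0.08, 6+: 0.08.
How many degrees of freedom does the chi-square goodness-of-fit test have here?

There are k = 7 categories and 1 parameter estimated from the data, so df = 7 − 1 − 1 = 5.

5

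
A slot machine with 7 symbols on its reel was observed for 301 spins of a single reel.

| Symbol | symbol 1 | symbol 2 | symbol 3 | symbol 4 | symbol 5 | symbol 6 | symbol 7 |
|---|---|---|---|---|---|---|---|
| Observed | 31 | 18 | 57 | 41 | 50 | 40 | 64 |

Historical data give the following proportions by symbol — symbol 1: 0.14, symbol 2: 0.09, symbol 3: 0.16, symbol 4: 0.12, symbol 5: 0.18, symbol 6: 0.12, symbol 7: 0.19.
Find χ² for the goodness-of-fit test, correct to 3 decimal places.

9.827

Expected counts E_i = n·p_i: 301×0.14 = 42.14, 301×0.09 = 27.09, 301×0.16 = 48.16, 301×0.12 = 36.12, 301×0.18 = 54.18, 301×0.12 = 36.12, 301×0.19 = 57.19.
χ² = (31−42.14)²/42.14 + (18−27.09)²/27.09 + (57−48.16)²/48.16 + (41−36.12)²/36.12 + (50−54.18)²/54.18 + (40−36.12)²/36.12 + (64−57.19)²/57.19
   = 2.9449 + 3.0501 + 1.6226 + 0.6593 + 0.3225 + 0.4168 + 0.8109
Sum = 9.827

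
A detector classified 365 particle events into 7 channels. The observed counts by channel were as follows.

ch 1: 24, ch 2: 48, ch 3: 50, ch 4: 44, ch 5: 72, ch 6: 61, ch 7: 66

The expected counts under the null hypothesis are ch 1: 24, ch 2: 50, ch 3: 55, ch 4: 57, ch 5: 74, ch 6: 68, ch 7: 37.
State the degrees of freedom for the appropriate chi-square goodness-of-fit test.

There are k = 7 categories and no parameters were estimated from the data, so df = 7 − 1 = 6.

6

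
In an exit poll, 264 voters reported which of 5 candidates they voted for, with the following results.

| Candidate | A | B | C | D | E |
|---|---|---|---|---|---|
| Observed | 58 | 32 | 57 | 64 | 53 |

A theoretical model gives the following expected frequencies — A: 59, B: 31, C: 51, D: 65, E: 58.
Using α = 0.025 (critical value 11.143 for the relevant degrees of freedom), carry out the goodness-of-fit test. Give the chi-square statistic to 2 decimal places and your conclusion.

cat         O        E   (O−E)²/E
A          58       59      0.017
B          32       31      0.032
C          57       51      0.706
D          64       65      0.015
E          53       58      0.431
Sum = 1.20
df = 4. Since 1.20 < 11.143, we do not reject H₀.

1.20; do not reject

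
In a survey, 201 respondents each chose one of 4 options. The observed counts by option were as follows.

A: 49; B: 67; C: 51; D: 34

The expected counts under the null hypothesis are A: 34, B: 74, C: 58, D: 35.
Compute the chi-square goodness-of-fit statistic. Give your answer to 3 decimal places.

8.153

A: (49 − 34)²/34 = 225/34 = 6.6176
B: (67 − 74)²/74 = 49/74 = 0.6622
C: (51 − 58)²/58 = 49/58 = 0.8448
D: (34 − 35)²/35 = 1/35 = 0.0286
Sum = 8.153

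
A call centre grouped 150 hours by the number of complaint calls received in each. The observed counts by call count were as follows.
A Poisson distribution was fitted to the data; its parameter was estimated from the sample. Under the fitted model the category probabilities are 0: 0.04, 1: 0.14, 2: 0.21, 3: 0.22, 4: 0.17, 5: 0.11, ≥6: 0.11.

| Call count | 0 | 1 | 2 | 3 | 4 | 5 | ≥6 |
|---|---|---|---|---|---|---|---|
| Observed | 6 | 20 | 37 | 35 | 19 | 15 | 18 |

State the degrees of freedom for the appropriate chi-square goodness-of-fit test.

There are k = 7 categories and 1 parameter estimated from the data, so df = 7 − 1 − 1 = 5.

5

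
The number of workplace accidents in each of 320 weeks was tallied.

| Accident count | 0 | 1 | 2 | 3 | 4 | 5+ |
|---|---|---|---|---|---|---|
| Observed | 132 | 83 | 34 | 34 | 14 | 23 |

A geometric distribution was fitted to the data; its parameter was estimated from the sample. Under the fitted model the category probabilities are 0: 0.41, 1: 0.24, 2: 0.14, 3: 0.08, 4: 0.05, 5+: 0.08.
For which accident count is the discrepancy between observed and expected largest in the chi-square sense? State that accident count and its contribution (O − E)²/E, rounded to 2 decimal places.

3, 2.76

Expected counts E_i = n·p_i: 320×0.41 = 131.2, 320×0.24 = 76.8, 320×0.14 = 44.8, 320×0.08 = 25.6, 320×0.05 = 16, 320×0.08 = 25.6.
cat         O        E   (O−E)²/E
0         132    131.2      0.005
1          83     76.8      0.501
2          34     44.8      2.604
3          34     25.6      2.756
4          14       16      0.250
5+         23     25.6      0.264
The largest term is for 3: 2.76.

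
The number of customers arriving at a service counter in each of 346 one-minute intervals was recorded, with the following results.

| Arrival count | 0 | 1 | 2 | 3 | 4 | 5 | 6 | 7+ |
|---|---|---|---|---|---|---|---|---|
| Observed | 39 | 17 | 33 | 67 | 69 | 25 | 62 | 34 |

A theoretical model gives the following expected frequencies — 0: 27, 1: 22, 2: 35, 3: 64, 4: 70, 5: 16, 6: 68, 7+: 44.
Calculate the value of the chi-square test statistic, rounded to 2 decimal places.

0: (39 − 27)²/27 = 144/27 = 5.333
1: (17 − 22)²/22 = 25/22 = 1.136
2: (33 − 35)²/35 = 4/35 = 0.114
3: (67 − 64)²/64 = 9/64 = 0.141
4: (69 − 70)²/70 = 1/70 = 0.014
5: (25 − 16)²/16 = 81/16 = 5.063
6: (62 − 68)²/68 = 36/68 = 0.529
7+: (34 − 44)²/44 = 100/44 = 2.273
Sum = 14.60

14.60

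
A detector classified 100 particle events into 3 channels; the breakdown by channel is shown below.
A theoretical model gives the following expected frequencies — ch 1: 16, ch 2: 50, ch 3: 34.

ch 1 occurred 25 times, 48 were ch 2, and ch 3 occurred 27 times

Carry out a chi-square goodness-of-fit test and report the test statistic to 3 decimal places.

cat         O        E   (O−E)²/E
ch 1       25       16     5.0625
ch 2       48       50     0.0800
ch 3       27       34     1.4412
Sum = 6.584

6.584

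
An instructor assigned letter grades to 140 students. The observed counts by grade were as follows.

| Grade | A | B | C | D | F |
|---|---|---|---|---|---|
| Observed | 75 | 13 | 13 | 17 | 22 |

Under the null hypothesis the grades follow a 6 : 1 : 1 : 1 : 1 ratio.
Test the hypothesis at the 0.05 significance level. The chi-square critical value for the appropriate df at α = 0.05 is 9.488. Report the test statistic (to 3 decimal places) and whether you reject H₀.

Ratio total = 10. Expected counts: 140×6/10 = 84, 140×1/10 = 14, 140×1/10 = 14, 140×1/10 = 14, 140×1/10 = 14.
cat         O        E   (O−E)²/E
A          75       84     0.9643
B          13       14     0.0714
C          13       14     0.0714
D          17       14     0.6429
F          22       14     4.5714
Sum = 6.321
df = 4. Since 6.321 < 9.488, we do not reject H₀.

6.321; do not reject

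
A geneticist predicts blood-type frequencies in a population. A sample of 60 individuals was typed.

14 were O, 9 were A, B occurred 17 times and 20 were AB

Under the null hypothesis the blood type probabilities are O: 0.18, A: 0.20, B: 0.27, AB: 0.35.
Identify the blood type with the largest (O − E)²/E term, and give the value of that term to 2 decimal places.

O, 0.95

Expected counts E_i = n·p_i: 60×0.18 = 10.8, 60×0.20 = 12, 60×0.27 = 16.2, 60×0.35 = 21.
O: (14 − 10.8)²/10.8 = 10.24/10.8 = 0.948
A: (9 − 12)²/12 = 9/12 = 0.750
B: (17 − 16.2)²/16.2 = 0.64/16.2 = 0.040
AB: (20 − 21)²/21 = 1/21 = 0.048
The largest term is for O: 0.95.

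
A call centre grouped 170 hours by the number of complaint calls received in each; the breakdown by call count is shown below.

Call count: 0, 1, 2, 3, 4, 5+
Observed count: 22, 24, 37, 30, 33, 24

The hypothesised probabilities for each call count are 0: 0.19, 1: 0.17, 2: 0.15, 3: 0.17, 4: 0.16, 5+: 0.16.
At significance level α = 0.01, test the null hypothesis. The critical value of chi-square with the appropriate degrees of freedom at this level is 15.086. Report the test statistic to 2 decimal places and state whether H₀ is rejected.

10.96; do not reject

Expected counts E_i = n·p_i: 170×0.19 = 32.3, 170×0.17 = 28.9, 170×0.15 = 25.5, 170×0.17 = 28.9, 170×0.16 = 27.2, 170×0.16 = 27.2.
χ² = (22−32.3)²/32.3 + (24−28.9)²/28.9 + (37−25.5)²/25.5 + (30−28.9)²/28.9 + (33−27.2)²/27.2 + (24−27.2)²/27.2
   = 3.285 + 0.831 + 5.186 + 0.042 + 1.237 + 0.376
Sum = 10.96
df = 5. Since 10.96 < 15.086, we do not reject H₀.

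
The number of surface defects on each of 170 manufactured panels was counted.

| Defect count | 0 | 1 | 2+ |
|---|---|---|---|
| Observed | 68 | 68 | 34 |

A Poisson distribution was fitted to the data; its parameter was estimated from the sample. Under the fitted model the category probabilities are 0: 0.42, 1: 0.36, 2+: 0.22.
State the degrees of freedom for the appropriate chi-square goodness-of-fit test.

1

There are k = 3 categories and 1 parameter estimated from the data, so df = 3 − 1 − 1 = 1.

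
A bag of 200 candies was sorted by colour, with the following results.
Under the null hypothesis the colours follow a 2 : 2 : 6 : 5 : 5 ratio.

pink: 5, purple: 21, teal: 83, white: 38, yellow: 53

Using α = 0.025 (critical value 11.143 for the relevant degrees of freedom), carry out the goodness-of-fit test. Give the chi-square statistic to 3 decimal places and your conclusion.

23.177; reject

Ratio total = 20. Expected counts: 200×2/20 = 20, 200×2/20 = 20, 200×6/20 = 60, 200×5/20 = 50, 200×5/20 = 50.
χ² = (5−20)²/20 + (21−20)²/20 + (83−60)²/60 + (38−50)²/50 + (53−50)²/50
   = 11.2500 + 0.0500 + 8.8167 + 2.8800 + 0.1800
Sum = 23.177
df = 4. Since 23.177 > 11.143, we reject H₀.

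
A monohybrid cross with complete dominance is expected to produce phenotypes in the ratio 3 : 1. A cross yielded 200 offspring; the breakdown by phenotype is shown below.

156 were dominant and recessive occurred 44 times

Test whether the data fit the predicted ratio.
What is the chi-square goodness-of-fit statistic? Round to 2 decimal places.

0.96

Ratio total = 4. Expected counts: 200×3/4 = 150, 200×1/4 = 50.
dominant: (156 − 150)²/150 = 36/150 = 0.240
recessive: (44 − 50)²/50 = 36/50 = 0.720
Sum = 0.96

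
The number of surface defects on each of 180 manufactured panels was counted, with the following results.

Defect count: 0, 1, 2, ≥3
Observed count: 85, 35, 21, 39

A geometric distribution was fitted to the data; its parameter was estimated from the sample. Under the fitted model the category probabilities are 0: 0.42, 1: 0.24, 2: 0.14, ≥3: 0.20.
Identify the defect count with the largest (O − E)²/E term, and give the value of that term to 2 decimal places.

Expected counts E_i = n·p_i: 180×0.42 = 75.6, 180×0.24 = 43.2, 180×0.14 = 25.2, 180×0.20 = 36.
χ² = (85−75.6)²/75.6 + (35−43.2)²/43.2 + (21−25.2)²/25.2 + (39−36)²/36
   = 1.169 + 1.556 + 0.700 + 0.250
The largest term is for 1: 1.56.

1, 1.56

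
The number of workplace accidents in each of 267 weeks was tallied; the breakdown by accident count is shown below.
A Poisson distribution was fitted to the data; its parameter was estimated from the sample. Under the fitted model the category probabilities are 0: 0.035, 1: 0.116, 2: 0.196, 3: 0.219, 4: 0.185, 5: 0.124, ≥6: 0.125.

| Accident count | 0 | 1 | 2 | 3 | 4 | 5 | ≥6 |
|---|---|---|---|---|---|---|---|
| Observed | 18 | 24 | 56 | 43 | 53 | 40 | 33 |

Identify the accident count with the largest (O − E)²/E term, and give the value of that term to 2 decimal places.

0, 8.02

Expected counts E_i = n·p_i: 267×0.035 = 9.345, 267×0.116 = 30.972, 267×0.196 = 52.332, 267×0.219 = 58.473, 267×0.185 = 49.395, 267×0.124 = 33.108, 267×0.125 = 33.375.
cat         O        E   (O−E)²/E
0          18    9.345      8.016
1          24   30.972      1.569
2          56   52.332      0.257
3          43   58.473      4.094
4          53   49.395      0.263
5          40   33.108      1.435
≥6         33   33.375      0.004
The largest term is for 0: 8.02.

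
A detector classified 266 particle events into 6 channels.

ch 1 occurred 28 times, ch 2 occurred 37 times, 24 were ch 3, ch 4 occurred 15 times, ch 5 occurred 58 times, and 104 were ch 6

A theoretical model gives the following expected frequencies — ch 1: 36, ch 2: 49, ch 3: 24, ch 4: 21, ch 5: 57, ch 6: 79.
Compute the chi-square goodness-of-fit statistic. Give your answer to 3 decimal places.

14.360

cat         O        E   (O−E)²/E
ch 1       28       36     1.7778
ch 2       37       49     2.9388
ch 3       24       24     0.0000
ch 4       15       21     1.7143
ch 5       58       57     0.0175
ch 6      104       79     7.9114
Sum = 14.360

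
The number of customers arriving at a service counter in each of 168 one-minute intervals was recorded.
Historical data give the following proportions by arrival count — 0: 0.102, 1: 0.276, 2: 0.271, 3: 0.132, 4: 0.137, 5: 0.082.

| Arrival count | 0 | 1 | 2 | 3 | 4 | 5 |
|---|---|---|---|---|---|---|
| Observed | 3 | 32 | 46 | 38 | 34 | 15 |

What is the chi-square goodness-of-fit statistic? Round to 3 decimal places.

Expected counts E_i = n·p_i: 168×0.102 = 17.136, 168×0.276 = 46.368, 168×0.271 = 45.528, 168×0.132 = 22.176, 168×0.137 = 23.016, 168×0.082 = 13.776.
0: (3 − 17.136)²/17.136 = 199.826496/17.136 = 11.6612
1: (32 − 46.368)²/46.368 = 206.439424/46.368 = 4.4522
2: (46 − 45.528)²/45.528 = 0.222784/45.528 = 0.0049
3: (38 − 22.176)²/22.176 = 250.398976/22.176 = 11.2914
4: (34 − 23.016)²/23.016 = 120.648256/23.016 = 5.2419
5: (15 − 13.776)²/13.776 = 1.498176/13.776 = 0.1088
Sum = 32.760

32.760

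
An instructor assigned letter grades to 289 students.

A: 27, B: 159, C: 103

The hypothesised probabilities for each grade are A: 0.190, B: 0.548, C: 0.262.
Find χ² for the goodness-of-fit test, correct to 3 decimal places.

24.019

Expected counts E_i = n·p_i: 289×0.190 = 54.91, 289×0.548 = 158.372, 289×0.262 = 75.718.
χ² = (27−54.91)²/54.91 + (159−158.372)²/158.372 + (103−75.718)²/75.718
   = 14.1863 + 0.0025 + 9.8300
Sum = 24.019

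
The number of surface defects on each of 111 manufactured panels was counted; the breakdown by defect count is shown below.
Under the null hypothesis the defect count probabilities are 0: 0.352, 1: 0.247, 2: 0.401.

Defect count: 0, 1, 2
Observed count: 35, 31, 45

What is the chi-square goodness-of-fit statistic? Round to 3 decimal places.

Expected counts E_i = n·p_i: 111×0.352 = 39.072, 111×0.247 = 27.417, 111×0.401 = 44.511.
0: (35 − 39.072)²/39.072 = 16.581184/39.072 = 0.4244
1: (31 − 27.417)²/27.417 = 12.837889/27.417 = 0.4682
2: (45 − 44.511)²/44.511 = 0.239121/44.511 = 0.0054
Sum = 0.898

0.898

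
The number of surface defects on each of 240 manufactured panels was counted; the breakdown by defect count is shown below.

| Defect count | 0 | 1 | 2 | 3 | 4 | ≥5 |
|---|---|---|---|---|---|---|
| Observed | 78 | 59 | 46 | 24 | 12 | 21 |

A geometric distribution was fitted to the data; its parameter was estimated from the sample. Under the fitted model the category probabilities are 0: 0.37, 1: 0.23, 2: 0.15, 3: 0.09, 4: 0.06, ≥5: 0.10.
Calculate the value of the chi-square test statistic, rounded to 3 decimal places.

Expected counts E_i = n·p_i: 240×0.37 = 88.8, 240×0.23 = 55.2, 240×0.15 = 36, 240×0.09 = 21.6, 240×0.06 = 14.4, 240×0.10 = 24.
0: (78 − 88.8)²/88.8 = 116.64/88.8 = 1.3135
1: (59 − 55.2)²/55.2 = 14.44/55.2 = 0.2616
2: (46 − 36)²/36 = 100/36 = 2.7778
3: (24 − 21.6)²/21.6 = 5.76/21.6 = 0.2667
4: (12 − 14.4)²/14.4 = 5.76/14.4 = 0.4000
≥5: (21 − 24)²/24 = 9/24 = 0.3750
Sum = 5.395

5.395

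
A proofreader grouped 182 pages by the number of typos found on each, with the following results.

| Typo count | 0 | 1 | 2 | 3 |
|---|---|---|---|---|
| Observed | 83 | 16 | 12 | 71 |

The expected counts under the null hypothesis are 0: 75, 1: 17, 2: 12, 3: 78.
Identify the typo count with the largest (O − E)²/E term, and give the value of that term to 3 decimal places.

0, 0.853

0: (83 − 75)²/75 = 64/75 = 0.8533
1: (16 − 17)²/17 = 1/17 = 0.0588
2: (12 − 12)²/12 = 0/12 = 0.0000
3: (71 − 78)²/78 = 49/78 = 0.6282
The largest term is for 0: 0.853.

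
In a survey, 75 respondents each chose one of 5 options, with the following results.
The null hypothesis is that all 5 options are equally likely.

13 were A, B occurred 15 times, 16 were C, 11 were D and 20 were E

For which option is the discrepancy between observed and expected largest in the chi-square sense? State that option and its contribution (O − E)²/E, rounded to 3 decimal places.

E, 1.667

Under H₀ each category has probability 1/5, so each expected count is 75/5 = 15.
A: (13 − 15)²/15 = 4/15 = 0.2667
B: (15 − 15)²/15 = 0/15 = 0.0000
C: (16 − 15)²/15 = 1/15 = 0.0667
D: (11 − 15)²/15 = 16/15 = 1.0667
E: (20 − 15)²/15 = 25/15 = 1.6667
The largest term is for E: 1.667.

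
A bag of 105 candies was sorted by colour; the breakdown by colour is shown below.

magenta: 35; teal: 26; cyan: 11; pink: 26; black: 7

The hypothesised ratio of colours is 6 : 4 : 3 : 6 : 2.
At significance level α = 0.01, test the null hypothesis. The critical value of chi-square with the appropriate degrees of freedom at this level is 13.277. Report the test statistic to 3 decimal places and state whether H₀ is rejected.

5.133; do not reject

Ratio total = 21. Expected counts: 105×6/21 = 30, 105×4/21 = 20, 105×3/21 = 15, 105×6/21 = 30, 105×2/21 = 10.
magenta: (35 − 30)²/30 = 25/30 = 0.8333
teal: (26 − 20)²/20 = 36/20 = 1.8000
cyan: (11 − 15)²/15 = 16/15 = 1.0667
pink: (26 − 30)²/30 = 16/30 = 0.5333
black: (7 − 10)²/10 = 9/10 = 0.9000
Sum = 5.133
df = 4. Since 5.133 < 13.277, we do not reject H₀.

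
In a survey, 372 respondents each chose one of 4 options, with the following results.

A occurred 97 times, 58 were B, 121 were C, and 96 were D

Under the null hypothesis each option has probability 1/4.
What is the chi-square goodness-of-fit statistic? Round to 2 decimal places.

Expected count for each of the 4 categories: 372/4 = 93.
χ² = (97−93)²/93 + (58−93)²/93 + (121−93)²/93 + (96−93)²/93
   = 0.172 + 13.172 + 8.430 + 0.097
Sum = 21.87

21.87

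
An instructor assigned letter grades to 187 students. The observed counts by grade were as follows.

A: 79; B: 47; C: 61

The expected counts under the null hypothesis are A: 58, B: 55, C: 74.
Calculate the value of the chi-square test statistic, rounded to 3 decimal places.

χ² = (79−58)²/58 + (47−55)²/55 + (61−74)²/74
   = 7.6034 + 1.1636 + 2.2838
Sum = 11.051

11.051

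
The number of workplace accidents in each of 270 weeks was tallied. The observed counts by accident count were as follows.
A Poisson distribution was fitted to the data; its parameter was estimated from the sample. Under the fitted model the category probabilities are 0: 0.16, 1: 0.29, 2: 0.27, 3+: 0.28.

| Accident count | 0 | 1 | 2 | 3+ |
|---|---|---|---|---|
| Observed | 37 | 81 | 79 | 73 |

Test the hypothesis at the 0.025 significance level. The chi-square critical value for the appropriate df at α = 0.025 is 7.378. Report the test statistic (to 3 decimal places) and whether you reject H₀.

Expected counts E_i = n·p_i: 270×0.16 = 43.2, 270×0.29 = 78.3, 270×0.27 = 72.9, 270×0.28 = 75.6.
χ² = (37−43.2)²/43.2 + (81−78.3)²/78.3 + (79−72.9)²/72.9 + (73−75.6)²/75.6
   = 0.8898 + 0.0931 + 0.5104 + 0.0894
Sum = 1.583
df = 2. Since 1.583 < 7.378, we do not reject H₀.

1.583; do not reject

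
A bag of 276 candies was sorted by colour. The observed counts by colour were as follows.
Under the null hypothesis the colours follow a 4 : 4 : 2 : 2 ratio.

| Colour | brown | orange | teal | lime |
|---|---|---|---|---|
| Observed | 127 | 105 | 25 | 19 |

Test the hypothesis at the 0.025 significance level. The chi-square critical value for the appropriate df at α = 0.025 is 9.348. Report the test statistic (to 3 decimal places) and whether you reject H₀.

40.587; reject

Ratio total = 12. Expected counts: 276×4/12 = 92, 276×4/12 = 92, 276×2/12 = 46, 276×2/12 = 46.
brown: (127 − 92)²/92 = 1225/92 = 13.3152
orange: (105 − 92)²/92 = 169/92 = 1.8370
teal: (25 − 46)²/46 = 441/46 = 9.5870
lime: (19 − 46)²/46 = 729/46 = 15.8478
Sum = 40.587
df = 3. Since 40.587 > 9.348, we reject H₀.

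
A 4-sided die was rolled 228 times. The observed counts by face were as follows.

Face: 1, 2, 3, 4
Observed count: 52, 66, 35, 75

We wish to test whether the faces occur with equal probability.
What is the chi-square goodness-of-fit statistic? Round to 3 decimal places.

Expected count for each of the 4 categories: 228/4 = 57.
χ² = (52−57)²/57 + (66−57)²/57 + (35−57)²/57 + (75−57)²/57
   = 0.4386 + 1.4211 + 8.4912 + 5.6842
Sum = 16.035

16.035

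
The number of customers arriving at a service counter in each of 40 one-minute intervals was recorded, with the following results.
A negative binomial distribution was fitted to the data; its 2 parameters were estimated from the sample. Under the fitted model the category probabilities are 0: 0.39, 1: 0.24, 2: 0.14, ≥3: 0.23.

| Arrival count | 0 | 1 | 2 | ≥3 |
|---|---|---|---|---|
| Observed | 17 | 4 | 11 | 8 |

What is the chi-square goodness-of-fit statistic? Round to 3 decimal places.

8.756

Expected counts E_i = n·p_i: 40×0.39 = 15.6, 40×0.24 = 9.6, 40×0.14 = 5.6, 40×0.23 = 9.2.
cat         O        E   (O−E)²/E
0          17     15.6     0.1256
1           4      9.6     3.2667
2          11      5.6     5.2071
≥3          8      9.2     0.1565
Sum = 8.756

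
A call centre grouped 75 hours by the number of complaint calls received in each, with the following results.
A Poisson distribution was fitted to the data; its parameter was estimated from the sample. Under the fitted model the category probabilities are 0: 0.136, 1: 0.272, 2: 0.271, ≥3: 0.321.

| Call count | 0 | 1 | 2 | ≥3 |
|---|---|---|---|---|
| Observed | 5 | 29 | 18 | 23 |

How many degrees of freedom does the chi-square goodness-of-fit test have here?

There are k = 4 categories and 1 parameter estimated from the data, so df = 4 − 1 − 1 = 2.

2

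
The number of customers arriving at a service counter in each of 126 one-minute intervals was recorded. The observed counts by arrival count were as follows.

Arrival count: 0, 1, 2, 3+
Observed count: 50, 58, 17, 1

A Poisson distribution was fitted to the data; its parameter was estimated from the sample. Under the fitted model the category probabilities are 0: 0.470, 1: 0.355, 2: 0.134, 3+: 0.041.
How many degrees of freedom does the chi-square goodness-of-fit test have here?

2

There are k = 4 categories and 1 parameter estimated from the data, so df = 4 − 1 − 1 = 2.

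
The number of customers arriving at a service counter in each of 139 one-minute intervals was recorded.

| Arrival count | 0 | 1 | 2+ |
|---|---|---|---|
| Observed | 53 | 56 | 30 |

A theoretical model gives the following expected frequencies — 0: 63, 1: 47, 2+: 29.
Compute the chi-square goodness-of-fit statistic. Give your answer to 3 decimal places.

χ² = (53−63)²/63 + (56−47)²/47 + (30−29)²/29
   = 1.5873 + 1.7234 + 0.0345
Sum = 3.345

3.345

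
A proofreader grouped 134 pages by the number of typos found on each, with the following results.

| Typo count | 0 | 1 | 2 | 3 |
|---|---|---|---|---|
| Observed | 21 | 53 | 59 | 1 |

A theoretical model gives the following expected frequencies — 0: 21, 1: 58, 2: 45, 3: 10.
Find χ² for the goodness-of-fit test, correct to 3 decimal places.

cat         O        E   (O−E)²/E
0          21       21     0.0000
1          53       58     0.4310
2          59       45     4.3556
3           1       10     8.1000
Sum = 12.887

12.887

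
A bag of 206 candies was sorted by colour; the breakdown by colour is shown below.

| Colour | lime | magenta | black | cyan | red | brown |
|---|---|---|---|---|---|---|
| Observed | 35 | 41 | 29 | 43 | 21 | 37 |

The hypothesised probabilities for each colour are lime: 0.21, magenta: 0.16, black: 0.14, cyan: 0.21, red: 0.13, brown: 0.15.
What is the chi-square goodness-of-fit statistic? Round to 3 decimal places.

Expected counts E_i = n·p_i: 206×0.21 = 43.26, 206×0.16 = 32.96, 206×0.14 = 28.84, 206×0.21 = 43.26, 206×0.13 = 26.78, 206×0.15 = 30.9.
cat          O        E   (O−E)²/E
lime        35    43.26     1.5772
magenta     41    32.96     1.9612
black       29    28.84     0.0009
cyan        43    43.26     0.0016
red         21    26.78     1.2475
brown       37     30.9     1.2042
Sum = 5.993

5.993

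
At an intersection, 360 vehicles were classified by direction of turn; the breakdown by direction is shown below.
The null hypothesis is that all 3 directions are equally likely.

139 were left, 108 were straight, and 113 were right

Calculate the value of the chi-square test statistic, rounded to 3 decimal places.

Expected count for each of the 3 categories: 360/3 = 120.
cat           O        E   (O−E)²/E
left        139      120     3.0083
straight    108      120     1.2000
right       113      120     0.4083
Sum = 4.617

4.617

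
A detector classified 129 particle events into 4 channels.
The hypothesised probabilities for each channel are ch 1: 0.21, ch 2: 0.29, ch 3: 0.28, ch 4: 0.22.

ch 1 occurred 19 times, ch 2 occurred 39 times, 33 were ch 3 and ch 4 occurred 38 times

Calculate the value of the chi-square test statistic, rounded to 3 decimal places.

Expected counts E_i = n·p_i: 129×0.21 = 27.09, 129×0.29 = 37.41, 129×0.28 = 36.12, 129×0.22 = 28.38.
ch 1: (19 − 27.09)²/27.09 = 65.4481/27.09 = 2.4160
ch 2: (39 − 37.41)²/37.41 = 2.5281/37.41 = 0.0676
ch 3: (33 − 36.12)²/36.12 = 9.7344/36.12 = 0.2695
ch 4: (38 − 28.38)²/28.38 = 92.5444/28.38 = 3.2609
Sum = 6.014

6.014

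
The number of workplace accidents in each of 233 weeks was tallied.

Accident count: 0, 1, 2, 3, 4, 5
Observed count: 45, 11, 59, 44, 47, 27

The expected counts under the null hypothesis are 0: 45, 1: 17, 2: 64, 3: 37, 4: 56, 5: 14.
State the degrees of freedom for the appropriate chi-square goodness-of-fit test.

There are k = 6 categories and no parameters were estimated from the data, so df = 6 − 1 = 5.

5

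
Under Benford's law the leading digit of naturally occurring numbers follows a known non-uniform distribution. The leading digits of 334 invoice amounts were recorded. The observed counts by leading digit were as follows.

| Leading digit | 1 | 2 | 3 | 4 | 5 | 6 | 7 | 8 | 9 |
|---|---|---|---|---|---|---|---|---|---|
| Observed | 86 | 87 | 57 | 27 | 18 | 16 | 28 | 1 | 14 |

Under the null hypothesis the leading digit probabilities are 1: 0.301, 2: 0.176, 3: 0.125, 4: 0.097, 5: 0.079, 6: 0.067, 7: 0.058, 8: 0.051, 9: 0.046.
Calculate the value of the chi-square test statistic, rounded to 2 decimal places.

45.65

Expected counts E_i = n·p_i: 334×0.301 = 100.534, 334×0.176 = 58.784, 334×0.125 = 41.75, 334×0.097 = 32.398, 334×0.079 = 26.386, 334×0.067 = 22.378, 334×0.058 = 19.372, 334×0.051 = 17.034, 334×0.046 = 15.364.
cat         O        E   (O−E)²/E
1          86  100.534      2.101
2          87   58.784     13.544
3          57    41.75      5.570
4          27   32.398      0.899
5          18   26.386      2.665
6          16   22.378      1.818
7          28   19.372      3.843
8           1   17.034     15.093
9          14   15.364      0.121
Sum = 45.65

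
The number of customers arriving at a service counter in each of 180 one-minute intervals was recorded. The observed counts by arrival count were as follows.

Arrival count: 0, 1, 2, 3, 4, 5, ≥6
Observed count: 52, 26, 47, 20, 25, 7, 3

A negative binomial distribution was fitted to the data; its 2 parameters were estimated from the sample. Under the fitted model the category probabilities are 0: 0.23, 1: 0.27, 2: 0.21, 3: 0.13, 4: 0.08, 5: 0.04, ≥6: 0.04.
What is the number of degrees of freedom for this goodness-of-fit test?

There are k = 7 categories and 2 parameters estimated from the data, so df = 7 − 1 − 2 = 4.

4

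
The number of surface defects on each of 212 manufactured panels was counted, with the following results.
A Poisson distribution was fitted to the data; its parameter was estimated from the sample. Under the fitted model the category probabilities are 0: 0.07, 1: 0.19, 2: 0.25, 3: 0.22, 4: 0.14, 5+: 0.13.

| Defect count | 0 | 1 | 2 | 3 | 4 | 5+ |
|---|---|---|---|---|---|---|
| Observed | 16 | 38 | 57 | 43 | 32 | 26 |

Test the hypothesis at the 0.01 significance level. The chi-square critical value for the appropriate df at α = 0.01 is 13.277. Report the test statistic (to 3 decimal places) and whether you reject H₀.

Expected counts E_i = n·p_i: 212×0.07 = 14.84, 212×0.19 = 40.28, 212×0.25 = 53, 212×0.22 = 46.64, 212×0.14 = 29.68, 212×0.13 = 27.56.
0: (16 − 14.84)²/14.84 = 1.3456/14.84 = 0.0907
1: (38 − 40.28)²/40.28 = 5.1984/40.28 = 0.1291
2: (57 − 53)²/53 = 16/53 = 0.3019
3: (43 − 46.64)²/46.64 = 13.2496/46.64 = 0.2841
4: (32 − 29.68)²/29.68 = 5.3824/29.68 = 0.1813
5+: (26 − 27.56)²/27.56 = 2.4336/27.56 = 0.0883
Sum = 1.075
df = 4. Since 1.075 < 13.277, we do not reject H₀.

1.075; do not reject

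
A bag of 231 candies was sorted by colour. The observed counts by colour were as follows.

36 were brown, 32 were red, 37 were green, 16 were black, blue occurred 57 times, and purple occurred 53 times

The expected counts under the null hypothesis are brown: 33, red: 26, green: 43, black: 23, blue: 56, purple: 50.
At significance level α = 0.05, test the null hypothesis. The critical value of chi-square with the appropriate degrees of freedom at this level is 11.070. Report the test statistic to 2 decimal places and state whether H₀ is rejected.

4.82; do not reject

brown: (36 − 33)²/33 = 9/33 = 0.273
red: (32 − 26)²/26 = 36/26 = 1.385
green: (37 − 43)²/43 = 36/43 = 0.837
black: (16 − 23)²/23 = 49/23 = 2.130
blue: (57 − 56)²/56 = 1/56 = 0.018
purple: (53 − 50)²/50 = 9/50 = 0.180
Sum = 4.82
df = 5. Since 4.82 < 11.070, we do not reject H₀.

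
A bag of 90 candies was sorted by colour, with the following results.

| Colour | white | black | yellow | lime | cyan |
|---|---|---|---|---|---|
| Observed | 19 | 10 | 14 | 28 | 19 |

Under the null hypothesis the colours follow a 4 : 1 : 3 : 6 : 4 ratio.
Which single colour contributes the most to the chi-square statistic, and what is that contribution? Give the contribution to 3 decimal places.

Ratio total = 18. Expected counts: 90×4/18 = 20, 90×1/18 = 5, 90×3/18 = 15, 90×6/18 = 30, 90×4/18 = 20.
white: (19 − 20)²/20 = 1/20 = 0.0500
black: (10 − 5)²/5 = 25/5 = 5.0000
yellow: (14 − 15)²/15 = 1/15 = 0.0667
lime: (28 − 30)²/30 = 4/30 = 0.1333
cyan: (19 − 20)²/20 = 1/20 = 0.0500
The largest term is for black: 5.000.

black, 5.000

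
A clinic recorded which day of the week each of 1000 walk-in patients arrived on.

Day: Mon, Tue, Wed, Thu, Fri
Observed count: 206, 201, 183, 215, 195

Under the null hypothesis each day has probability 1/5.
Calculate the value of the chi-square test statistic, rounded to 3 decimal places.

Under H₀ each category has probability 1/5, so each expected count is 1000/5 = 200.
Mon: (206 − 200)²/200 = 36/200 = 0.1800
Tue: (201 − 200)²/200 = 1/200 = 0.0050
Wed: (183 − 200)²/200 = 289/200 = 1.4450
Thu: (215 − 200)²/200 = 225/200 = 1.1250
Fri: (195 − 200)²/200 = 25/200 = 0.1250
Sum = 2.880

2.880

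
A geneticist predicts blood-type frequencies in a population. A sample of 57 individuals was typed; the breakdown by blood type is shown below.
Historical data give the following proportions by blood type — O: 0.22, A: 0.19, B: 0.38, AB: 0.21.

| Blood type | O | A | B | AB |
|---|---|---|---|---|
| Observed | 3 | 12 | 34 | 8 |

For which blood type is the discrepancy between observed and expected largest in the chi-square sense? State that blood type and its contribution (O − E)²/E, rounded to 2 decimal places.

Expected counts E_i = n·p_i: 57×0.22 = 12.54, 57×0.19 = 10.83, 57×0.38 = 21.66, 57×0.21 = 11.97.
cat         O        E   (O−E)²/E
O           3    12.54      7.258
A          12    10.83      0.126
B          34    21.66      7.030
AB          8    11.97      1.317
The largest term is for O: 7.26.

O, 7.26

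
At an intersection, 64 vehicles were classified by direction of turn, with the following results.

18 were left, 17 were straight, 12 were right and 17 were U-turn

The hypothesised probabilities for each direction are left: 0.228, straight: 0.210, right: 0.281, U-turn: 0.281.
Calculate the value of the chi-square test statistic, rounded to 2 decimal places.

3.78

Expected counts E_i = n·p_i: 64×0.228 = 14.592, 64×0.210 = 13.44, 64×0.281 = 17.984, 64×0.281 = 17.984.
cat           O        E   (O−E)²/E
left         18   14.592      0.796
straight     17    13.44      0.943
right        12   17.984      1.991
U-turn       17   17.984      0.054
Sum = 3.78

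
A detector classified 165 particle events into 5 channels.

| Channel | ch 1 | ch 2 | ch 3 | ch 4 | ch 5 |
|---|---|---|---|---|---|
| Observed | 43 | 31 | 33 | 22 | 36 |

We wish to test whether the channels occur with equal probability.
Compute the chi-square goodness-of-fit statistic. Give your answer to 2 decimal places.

7.09

Under H₀ each category has probability 1/5, so each expected count is 165/5 = 33.
cat         O        E   (O−E)²/E
ch 1       43       33      3.030
ch 2       31       33      0.121
ch 3       33       33      0.000
ch 4       22       33      3.667
ch 5       36       33      0.273
Sum = 7.09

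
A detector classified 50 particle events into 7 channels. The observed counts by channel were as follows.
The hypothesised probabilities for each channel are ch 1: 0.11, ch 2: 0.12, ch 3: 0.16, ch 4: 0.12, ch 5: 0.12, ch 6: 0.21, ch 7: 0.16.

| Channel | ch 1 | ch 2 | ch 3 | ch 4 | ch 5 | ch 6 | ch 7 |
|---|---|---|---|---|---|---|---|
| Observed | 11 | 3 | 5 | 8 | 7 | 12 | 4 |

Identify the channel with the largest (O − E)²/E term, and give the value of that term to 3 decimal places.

Expected counts E_i = n·p_i: 50×0.11 = 5.5, 50×0.12 = 6, 50×0.16 = 8, 50×0.12 = 6, 50×0.12 = 6, 50×0.21 = 10.5, 50×0.16 = 8.
cat         O        E   (O−E)²/E
ch 1       11      5.5     5.5000
ch 2        3        6     1.5000
ch 3        5        8     1.1250
ch 4        8        6     0.6667
ch 5        7        6     0.1667
ch 6       12     10.5     0.2143
ch 7        4        8     2.0000
The largest term is for ch 1: 5.500.

ch 1, 5.500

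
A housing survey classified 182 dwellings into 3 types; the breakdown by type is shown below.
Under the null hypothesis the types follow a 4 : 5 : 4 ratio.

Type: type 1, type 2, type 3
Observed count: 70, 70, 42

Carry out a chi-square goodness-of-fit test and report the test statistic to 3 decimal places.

Ratio total = 13. Expected counts: 182×4/13 = 56, 182×5/13 = 70, 182×4/13 = 56.
χ² = (70−56)²/56 + (70−70)²/70 + (42−56)²/56
   = 3.5000 + 0.0000 + 3.5000
Sum = 7.000

7.000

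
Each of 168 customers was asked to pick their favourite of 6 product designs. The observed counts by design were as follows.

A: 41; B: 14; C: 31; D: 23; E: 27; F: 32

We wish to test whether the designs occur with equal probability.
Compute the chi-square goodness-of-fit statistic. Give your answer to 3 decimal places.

Under H₀ each category has probability 1/6, so each expected count is 168/6 = 28.
cat         O        E   (O−E)²/E
A          41       28     6.0357
B          14       28     7.0000
C          31       28     0.3214
D          23       28     0.8929
E          27       28     0.0357
F          32       28     0.5714
Sum = 14.857

14.857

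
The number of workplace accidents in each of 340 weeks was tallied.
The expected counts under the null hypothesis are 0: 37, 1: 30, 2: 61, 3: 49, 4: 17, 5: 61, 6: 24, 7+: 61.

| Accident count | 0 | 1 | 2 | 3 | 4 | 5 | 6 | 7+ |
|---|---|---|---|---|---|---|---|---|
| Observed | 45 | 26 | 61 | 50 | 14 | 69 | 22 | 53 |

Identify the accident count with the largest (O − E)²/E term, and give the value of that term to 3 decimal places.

0, 1.730

cat         O        E   (O−E)²/E
0          45       37     1.7297
1          26       30     0.5333
2          61       61     0.0000
3          50       49     0.0204
4          14       17     0.5294
5          69       61     1.0492
6          22       24     0.1667
7+         53       61     1.0492
The largest term is for 0: 1.730.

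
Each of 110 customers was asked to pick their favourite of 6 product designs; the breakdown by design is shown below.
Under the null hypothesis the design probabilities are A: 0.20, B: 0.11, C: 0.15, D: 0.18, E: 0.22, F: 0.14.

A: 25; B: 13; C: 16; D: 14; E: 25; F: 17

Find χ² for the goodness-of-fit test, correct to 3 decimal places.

2.383

Expected counts E_i = n·p_i: 110×0.20 = 22, 110×0.11 = 12.1, 110×0.15 = 16.5, 110×0.18 = 19.8, 110×0.22 = 24.2, 110×0.14 = 15.4.
cat         O        E   (O−E)²/E
A          25       22     0.4091
B          13     12.1     0.0669
C          16     16.5     0.0152
D          14     19.8     1.6990
E          25     24.2     0.0264
F          17     15.4     0.1662
Sum = 2.383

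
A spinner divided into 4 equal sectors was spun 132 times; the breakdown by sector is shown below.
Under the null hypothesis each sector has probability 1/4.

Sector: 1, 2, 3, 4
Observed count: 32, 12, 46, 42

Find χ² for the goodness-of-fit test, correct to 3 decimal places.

20.970

Expected count for each of the 4 categories: 132/4 = 33.
cat         O        E   (O−E)²/E
1          32       33     0.0303
2          12       33    13.3636
3          46       33     5.1212
4          42       33     2.4545
Sum = 20.970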